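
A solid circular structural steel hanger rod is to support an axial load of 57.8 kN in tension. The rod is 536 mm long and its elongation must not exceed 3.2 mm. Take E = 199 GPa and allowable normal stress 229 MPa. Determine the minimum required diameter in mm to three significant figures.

Required area A ≥ P/σ_allow = 57800/229 = 252.4 mm².
For a solid circular section, d ≥ √(4A/π) = 17.93 mm.
Elongation limit: A ≥ PL/(Eδ_allow) = 57800·536/(199000·3.2) = 48.65 mm² ⇒ d ≥ 7.87 mm.
The stress limit governs.

17.9 mm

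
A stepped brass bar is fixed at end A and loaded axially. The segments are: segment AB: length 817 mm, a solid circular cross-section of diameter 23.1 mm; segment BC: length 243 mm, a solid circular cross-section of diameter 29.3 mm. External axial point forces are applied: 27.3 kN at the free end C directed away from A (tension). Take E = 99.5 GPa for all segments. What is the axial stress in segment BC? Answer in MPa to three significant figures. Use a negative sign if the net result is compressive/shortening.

40.5 MPa

Internal axial forces (sectioning from the free end, tension +): N_BC = 27.3 kN, N_AB = 27.3 kN.
A_BC = 674.3 mm².
σ_BC = N_BC/A_BC = 27300/674.3 = 40.49 MPa.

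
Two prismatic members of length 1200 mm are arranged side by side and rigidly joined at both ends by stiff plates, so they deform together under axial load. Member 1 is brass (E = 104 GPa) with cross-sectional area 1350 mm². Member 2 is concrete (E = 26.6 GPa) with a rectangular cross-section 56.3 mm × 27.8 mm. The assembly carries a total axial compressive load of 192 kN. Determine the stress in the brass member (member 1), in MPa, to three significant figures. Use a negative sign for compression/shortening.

-110 MPa

A_2 = 1565 mm².
Equal strain + equilibrium ⇒ each member carries load in proportion to AE: A₁E₁ = 140400000 N, A₂E₂ = 41630000 N, ΣAE = 182000000 N.
σ₁ = P·E₁/ΣAE = -192000·104000/182000000 = -109.7 MPa.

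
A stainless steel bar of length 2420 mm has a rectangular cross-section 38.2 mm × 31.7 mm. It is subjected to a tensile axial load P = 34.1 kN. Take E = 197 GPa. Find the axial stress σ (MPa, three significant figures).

28.2 MPa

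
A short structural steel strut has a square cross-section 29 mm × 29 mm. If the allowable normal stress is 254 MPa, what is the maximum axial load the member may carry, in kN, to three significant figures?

214 kN

A = 841 mm².
P_max = σ_allow · A = 254 · 841 = 213600 N = 213.6 kN.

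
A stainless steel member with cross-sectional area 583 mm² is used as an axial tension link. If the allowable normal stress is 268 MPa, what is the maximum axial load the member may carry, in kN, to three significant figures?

P_max = σ_allow · A = 268 · 583 = 156200 N = 156.2 kN.

156 kN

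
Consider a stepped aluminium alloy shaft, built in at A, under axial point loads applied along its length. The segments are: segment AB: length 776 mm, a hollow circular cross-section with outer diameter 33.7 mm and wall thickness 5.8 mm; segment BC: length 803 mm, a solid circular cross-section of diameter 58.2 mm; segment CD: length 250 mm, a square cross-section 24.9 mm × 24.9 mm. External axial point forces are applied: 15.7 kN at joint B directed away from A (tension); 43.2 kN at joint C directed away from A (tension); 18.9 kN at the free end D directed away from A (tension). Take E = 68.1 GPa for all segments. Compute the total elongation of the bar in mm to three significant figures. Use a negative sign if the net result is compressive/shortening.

2.13 mm

Internal axial forces (sectioning from the free end, tension +): N_CD = 18.9 kN, N_BC = 62.1 kN, N_AB = 77.8 kN.
A_AB = 508.4 mm².
A_BC = 2660 mm².
A_CD = 620 mm².
δ_AB = 77800·776/(508.4·68100) = 1.744 mm
δ_BC = 62100·803/(2660·68100) = 0.2752 mm
δ_CD = 18900·250/(620·68100) = 0.1119 mm
δ = Σδ_i = 2.131 mm.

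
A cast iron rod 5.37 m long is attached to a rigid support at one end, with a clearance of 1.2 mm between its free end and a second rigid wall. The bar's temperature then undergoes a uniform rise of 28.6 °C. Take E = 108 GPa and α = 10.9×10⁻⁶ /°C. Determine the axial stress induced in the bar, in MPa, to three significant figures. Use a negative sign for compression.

-9.53 MPa

Free thermal expansion αLΔT = 10.9e-6 · 5370 · 28.6 = 1.674 mm.
The walls engage after the gap closes; constrained expansion = 1.674 − 1.2 = 0.474 mm.
The walls impose strain ε = −(0.474)/5370 = -8.8276e-05; σ = Eε = 108000 · -8.8276e-05 = -9.534 MPa.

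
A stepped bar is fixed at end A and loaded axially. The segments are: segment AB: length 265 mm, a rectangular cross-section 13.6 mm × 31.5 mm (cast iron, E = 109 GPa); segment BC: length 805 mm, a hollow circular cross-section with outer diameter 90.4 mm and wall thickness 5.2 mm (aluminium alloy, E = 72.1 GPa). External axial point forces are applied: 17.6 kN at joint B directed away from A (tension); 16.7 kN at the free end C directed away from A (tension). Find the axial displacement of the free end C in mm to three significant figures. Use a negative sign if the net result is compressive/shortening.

0.329 mm

Internal axial forces (sectioning from the free end, tension +): N_BC = 16.7 kN, N_AB = 34.3 kN.
A_AB = 428.4 mm².
A_BC = 1392 mm².
δ_AB = 34300·265/(428.4·109000) = 0.1947 mm
δ_BC = 16700·805/(1392·72100) = 0.134 mm
δ = Σδ_i = 0.3286 mm.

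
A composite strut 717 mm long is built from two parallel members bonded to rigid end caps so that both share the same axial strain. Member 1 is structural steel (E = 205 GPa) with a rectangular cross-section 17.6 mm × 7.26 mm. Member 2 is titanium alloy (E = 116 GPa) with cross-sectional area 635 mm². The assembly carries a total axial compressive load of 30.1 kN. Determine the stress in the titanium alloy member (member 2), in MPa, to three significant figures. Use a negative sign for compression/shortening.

-35.0 MPa

A_1 = 127.8 mm².
Equal strain + equilibrium ⇒ each member carries load in proportion to AE: A₁E₁ = 26190000 N, A₂E₂ = 73660000 N, ΣAE = 99850000 N.
σ₂ = P·E₂/ΣAE = -30100·116000/99850000 = -34.97 MPa.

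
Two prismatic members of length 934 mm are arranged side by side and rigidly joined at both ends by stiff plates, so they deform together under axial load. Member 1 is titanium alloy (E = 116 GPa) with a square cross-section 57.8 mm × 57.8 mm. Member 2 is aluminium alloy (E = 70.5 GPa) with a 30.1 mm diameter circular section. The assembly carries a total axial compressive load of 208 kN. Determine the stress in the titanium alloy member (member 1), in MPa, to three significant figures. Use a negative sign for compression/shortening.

-55.1 MPa

A_1 = 3341 mm².
A_2 = 711.6 mm².
Equal strain + equilibrium ⇒ each member carries load in proportion to AE: A₁E₁ = 387500000 N, A₂E₂ = 50170000 N, ΣAE = 437700000 N.
σ₁ = P·E₁/ΣAE = -208000·116000/437700000 = -55.12 MPa.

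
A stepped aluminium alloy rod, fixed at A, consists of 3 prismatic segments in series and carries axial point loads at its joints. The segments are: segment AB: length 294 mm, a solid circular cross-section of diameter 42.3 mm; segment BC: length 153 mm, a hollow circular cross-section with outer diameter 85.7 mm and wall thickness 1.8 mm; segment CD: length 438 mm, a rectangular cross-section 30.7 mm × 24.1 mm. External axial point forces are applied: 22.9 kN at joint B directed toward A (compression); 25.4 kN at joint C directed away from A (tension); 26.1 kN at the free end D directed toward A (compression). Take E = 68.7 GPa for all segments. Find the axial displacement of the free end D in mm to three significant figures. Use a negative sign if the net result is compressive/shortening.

-0.300 mm

Internal axial forces (sectioning from the free end, tension +): N_CD = -26.1 kN, N_BC = -0.7 kN, N_AB = -23.6 kN.
A_AB = 1405 mm².
A_BC = 474.4 mm².
A_CD = 739.9 mm².
δ_AB = -23600·294/(1405·68700) = -0.07187 mm
δ_BC = -700·153/(474.4·68700) = -0.003286 mm
δ_CD = -26100·438/(739.9·68700) = -0.2249 mm
δ = Σδ_i = -0.3001 mm.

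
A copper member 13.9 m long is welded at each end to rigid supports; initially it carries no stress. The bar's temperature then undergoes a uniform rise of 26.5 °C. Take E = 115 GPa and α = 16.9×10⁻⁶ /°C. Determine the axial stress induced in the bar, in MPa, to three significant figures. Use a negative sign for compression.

Free thermal expansion αLΔT = 16.9e-6 · 13900 · 26.5 = 6.225 mm.
The walls impose strain ε = −(6.225)/13900 = -4.4785e-04; σ = Eε = 115000 · -4.4785e-04 = -51.5 MPa.

-51.5 MPa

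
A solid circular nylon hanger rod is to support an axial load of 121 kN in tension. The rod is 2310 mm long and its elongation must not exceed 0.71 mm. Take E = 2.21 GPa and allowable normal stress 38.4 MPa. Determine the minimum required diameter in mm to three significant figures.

Required area A ≥ P/σ_allow = 121000/38.4 = 3151 mm².
For a solid circular section, d ≥ √(4A/π) = 63.34 mm.
Elongation limit: A ≥ PL/(Eδ_allow) = 121000·2310/(2210·0.71) = 178100 mm² ⇒ d ≥ 476.2 mm.
The elongation limit governs.

476 mm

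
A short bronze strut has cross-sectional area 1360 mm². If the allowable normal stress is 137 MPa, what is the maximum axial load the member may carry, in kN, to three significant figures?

186 kN

P_max = σ_allow · A = 137 · 1360 = 186300 N = 186.3 kN.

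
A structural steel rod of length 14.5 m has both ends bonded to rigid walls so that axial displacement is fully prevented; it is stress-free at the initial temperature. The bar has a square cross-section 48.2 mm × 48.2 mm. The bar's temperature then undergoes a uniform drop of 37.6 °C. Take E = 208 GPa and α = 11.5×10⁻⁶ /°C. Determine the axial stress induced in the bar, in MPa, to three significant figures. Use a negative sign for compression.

89.9 MPa

Free thermal expansion αLΔT = 11.5e-6 · 14500 · -37.6 = -6.27 mm.
The walls impose strain ε = −(-6.27)/14500 = 4.3240e-04; σ = Eε = 208000 · 4.3240e-04 = 89.94 MPa.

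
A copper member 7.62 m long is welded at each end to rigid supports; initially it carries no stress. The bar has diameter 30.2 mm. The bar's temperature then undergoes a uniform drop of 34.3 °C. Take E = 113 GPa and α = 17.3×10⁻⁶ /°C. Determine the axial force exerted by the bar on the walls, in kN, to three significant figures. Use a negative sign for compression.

48.0 kN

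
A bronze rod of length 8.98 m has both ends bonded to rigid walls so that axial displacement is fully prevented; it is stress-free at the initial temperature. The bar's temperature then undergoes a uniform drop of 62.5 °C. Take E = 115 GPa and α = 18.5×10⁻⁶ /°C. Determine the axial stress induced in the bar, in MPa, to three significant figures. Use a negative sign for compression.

133 MPa

Free thermal expansion αLΔT = 18.5e-6 · 8980 · -62.5 = -10.38 mm.
The walls impose strain ε = −(-10.38)/8980 = 1.1562e-03; σ = Eε = 115000 · 1.1562e-03 = 133 MPa.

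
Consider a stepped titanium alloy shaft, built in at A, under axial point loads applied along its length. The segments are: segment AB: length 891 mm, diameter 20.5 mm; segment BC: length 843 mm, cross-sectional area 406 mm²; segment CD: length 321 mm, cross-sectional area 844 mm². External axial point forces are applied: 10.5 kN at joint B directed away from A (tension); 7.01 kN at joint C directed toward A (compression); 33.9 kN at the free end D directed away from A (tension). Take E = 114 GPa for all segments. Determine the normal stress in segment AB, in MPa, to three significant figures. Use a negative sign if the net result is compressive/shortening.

113 MPa

Internal axial forces (sectioning from the free end, tension +): N_CD = 33.9 kN, N_BC = 26.89 kN, N_AB = 37.39 kN.
A_AB = 330.1 mm².
σ_AB = N_AB/A_AB = 37390/330.1 = 113.3 MPa.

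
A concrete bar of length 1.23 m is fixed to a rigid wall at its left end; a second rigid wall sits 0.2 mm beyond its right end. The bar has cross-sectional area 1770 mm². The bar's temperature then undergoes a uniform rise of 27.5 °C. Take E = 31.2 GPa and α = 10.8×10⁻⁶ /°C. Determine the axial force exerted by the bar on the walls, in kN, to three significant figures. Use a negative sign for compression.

Free thermal expansion αLΔT = 10.8e-6 · 1230 · 27.5 = 0.3653 mm.
The walls engage after the gap closes; constrained expansion = 0.3653 − 0.2 = 0.1653 mm.
The walls impose strain ε = −(0.1653)/1230 = -1.3440e-04; σ = Eε = 31200 · -1.3440e-04 = -4.193 MPa.
Wall reaction R = σ·A = -4.193·1770 = -7422 N = -7.422 kN.

-7.42 kN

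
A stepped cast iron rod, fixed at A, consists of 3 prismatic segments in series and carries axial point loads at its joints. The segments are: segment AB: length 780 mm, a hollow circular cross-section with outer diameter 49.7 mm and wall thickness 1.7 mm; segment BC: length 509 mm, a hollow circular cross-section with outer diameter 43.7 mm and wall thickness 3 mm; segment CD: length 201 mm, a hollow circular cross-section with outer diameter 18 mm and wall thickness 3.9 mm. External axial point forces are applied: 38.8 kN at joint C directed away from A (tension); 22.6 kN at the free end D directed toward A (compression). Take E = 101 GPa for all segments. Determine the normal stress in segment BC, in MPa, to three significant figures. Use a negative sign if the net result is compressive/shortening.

Internal axial forces (sectioning from the free end, tension +): N_CD = -22.6 kN, N_BC = 16.2 kN, N_AB = 16.2 kN.
A_BC = 383.6 mm².
σ_BC = N_BC/A_BC = 16200/383.6 = 42.23 MPa.

42.2 MPa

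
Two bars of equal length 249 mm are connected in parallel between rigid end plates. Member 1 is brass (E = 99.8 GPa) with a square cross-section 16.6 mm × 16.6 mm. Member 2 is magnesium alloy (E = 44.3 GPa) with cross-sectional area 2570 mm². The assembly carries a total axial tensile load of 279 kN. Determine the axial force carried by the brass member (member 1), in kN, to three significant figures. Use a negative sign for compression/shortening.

54.3 kN

A_1 = 275.6 mm².
Equal strain + equilibrium ⇒ each member carries load in proportion to AE: A₁E₁ = 27500000 N, A₂E₂ = 113900000 N, ΣAE = 141400000 N.
F₁ = P·A₁E₁/ΣAE = 279000·27500000/141400000 = 54280 N.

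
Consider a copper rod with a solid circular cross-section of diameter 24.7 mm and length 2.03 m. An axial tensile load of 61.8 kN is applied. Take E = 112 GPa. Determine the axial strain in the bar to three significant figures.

0.00115

A = 479.2 mm².
σ = N/A = 129 MPa; ε = σ/E = 129/112000 = 1.152e-03.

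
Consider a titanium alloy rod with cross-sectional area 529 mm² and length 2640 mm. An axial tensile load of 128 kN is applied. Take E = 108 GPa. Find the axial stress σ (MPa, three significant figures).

σ = N/A = 128000/529 = 242 MPa.

242 MPa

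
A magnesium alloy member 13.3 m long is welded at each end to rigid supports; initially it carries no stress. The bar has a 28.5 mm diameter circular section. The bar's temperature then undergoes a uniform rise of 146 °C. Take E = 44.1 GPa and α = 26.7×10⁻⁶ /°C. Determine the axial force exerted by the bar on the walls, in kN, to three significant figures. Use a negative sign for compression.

-110 kN

Free thermal expansion αLΔT = 26.7e-6 · 13300 · 146 = 51.85 mm.
The walls impose strain ε = −(51.85)/13300 = -3.8982e-03; σ = Eε = 44100 · -3.8982e-03 = -171.9 MPa.
Wall reaction R = σ·A = -171.9·637.9 = -109700 N = -109.7 kN.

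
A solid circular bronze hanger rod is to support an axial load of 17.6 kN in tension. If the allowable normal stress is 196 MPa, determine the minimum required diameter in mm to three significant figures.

Required area A ≥ P/σ_allow = 17600/196 = 89.8 mm².
For a solid circular section, d ≥ √(4A/π) = 10.69 mm.

10.7 mm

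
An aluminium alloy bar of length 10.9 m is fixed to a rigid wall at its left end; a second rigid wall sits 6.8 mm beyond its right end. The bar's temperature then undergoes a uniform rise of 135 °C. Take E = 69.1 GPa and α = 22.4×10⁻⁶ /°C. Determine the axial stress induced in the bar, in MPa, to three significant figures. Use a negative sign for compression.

-166 MPa

Free thermal expansion αLΔT = 22.4e-6 · 10900 · 135 = 32.96 mm.
The walls engage after the gap closes; constrained expansion = 32.96 − 6.8 = 26.16 mm.
The walls impose strain ε = −(26.16)/10900 = -2.4001e-03; σ = Eε = 69100 · -2.4001e-03 = -165.9 MPa.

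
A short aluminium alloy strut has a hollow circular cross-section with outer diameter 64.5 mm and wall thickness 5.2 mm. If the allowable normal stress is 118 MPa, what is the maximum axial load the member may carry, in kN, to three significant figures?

114 kN

A = 968.7 mm².
P_max = σ_allow · A = 118 · 968.7 = 114300 N = 114.3 kN.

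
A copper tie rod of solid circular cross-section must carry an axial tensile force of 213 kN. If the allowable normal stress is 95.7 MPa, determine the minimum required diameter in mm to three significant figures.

Required area A ≥ P/σ_allow = 213000/95.7 = 2226 mm².
For a solid circular section, d ≥ √(4A/π) = 53.23 mm.

53.2 mm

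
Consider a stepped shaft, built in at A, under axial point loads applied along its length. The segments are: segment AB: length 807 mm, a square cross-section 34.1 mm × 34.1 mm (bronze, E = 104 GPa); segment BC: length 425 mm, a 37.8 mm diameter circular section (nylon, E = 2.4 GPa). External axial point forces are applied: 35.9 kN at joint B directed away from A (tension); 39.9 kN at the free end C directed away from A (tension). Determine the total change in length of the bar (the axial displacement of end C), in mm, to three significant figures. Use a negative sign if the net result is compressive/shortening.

Internal axial forces (sectioning from the free end, tension +): N_BC = 39.9 kN, N_AB = 75.8 kN.
A_AB = 1163 mm².
A_BC = 1122 mm².
δ_AB = 75800·807/(1163·104000) = 0.5058 mm
δ_BC = 39900·425/(1122·2400) = 6.296 mm
δ = Σδ_i = 6.802 mm.

6.80 mm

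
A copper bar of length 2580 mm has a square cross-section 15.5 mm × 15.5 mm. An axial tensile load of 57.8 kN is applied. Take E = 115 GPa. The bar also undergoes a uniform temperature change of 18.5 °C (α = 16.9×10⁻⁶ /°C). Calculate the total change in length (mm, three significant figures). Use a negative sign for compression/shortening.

6.20 mm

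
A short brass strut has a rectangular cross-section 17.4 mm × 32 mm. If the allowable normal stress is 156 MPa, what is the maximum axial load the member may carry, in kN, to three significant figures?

A = 556.8 mm².
P_max = σ_allow · A = 156 · 556.8 = 86860 N = 86.86 kN.

86.9 kN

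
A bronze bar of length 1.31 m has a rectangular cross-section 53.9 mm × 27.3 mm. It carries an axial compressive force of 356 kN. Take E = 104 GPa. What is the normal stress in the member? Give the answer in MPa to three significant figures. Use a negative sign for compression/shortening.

-242 MPa

A = 1471 mm².
σ = N/A = -356000/1471 = -241.9 MPa.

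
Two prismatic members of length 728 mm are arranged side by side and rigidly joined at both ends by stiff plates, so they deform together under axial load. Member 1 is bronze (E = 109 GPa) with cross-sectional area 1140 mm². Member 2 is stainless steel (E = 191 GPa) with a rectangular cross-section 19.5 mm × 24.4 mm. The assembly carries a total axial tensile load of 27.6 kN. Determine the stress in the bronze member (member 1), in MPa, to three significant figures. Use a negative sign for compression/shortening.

14.0 MPa

A_2 = 475.8 mm².
Equal strain + equilibrium ⇒ each member carries load in proportion to AE: A₁E₁ = 124300000 N, A₂E₂ = 90880000 N, ΣAE = 215100000 N.
σ₁ = P·E₁/ΣAE = 27600·109000/215100000 = 13.98 MPa.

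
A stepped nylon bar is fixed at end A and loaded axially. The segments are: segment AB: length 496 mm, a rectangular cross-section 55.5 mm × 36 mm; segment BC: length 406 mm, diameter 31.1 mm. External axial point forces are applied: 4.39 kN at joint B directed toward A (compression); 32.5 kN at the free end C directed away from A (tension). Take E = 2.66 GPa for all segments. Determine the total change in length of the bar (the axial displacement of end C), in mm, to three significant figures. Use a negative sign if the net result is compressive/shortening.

9.15 mm

Internal axial forces (sectioning from the free end, tension +): N_BC = 32.5 kN, N_AB = 28.11 kN.
A_AB = 1998 mm².
A_BC = 759.6 mm².
δ_AB = 28110·496/(1998·2660) = 2.623 mm
δ_BC = 32500·406/(759.6·2660) = 6.53 mm
δ = Σδ_i = 9.153 mm.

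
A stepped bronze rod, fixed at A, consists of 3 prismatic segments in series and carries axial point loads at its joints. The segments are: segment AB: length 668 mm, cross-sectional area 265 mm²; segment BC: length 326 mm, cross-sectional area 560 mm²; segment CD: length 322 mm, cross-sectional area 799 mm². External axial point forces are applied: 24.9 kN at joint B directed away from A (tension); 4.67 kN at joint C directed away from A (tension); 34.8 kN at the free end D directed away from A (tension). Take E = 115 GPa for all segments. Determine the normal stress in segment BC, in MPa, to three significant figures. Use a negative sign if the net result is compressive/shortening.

Internal axial forces (sectioning from the free end, tension +): N_CD = 34.8 kN, N_BC = 39.47 kN, N_AB = 64.37 kN.
σ_BC = N_BC/A_BC = 39470/560 = 70.48 MPa.

70.5 MPa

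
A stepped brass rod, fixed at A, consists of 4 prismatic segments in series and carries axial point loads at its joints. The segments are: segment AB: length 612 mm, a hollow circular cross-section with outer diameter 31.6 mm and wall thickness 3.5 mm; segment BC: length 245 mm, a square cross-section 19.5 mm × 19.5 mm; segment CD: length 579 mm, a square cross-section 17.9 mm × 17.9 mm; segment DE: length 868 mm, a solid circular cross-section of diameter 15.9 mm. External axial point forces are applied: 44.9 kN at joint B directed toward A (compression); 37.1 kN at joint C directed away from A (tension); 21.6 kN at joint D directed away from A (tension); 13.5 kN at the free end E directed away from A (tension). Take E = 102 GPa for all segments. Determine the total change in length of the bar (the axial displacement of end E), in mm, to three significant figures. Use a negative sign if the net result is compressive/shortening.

Internal axial forces (sectioning from the free end, tension +): N_DE = 13.5 kN, N_CD = 35.1 kN, N_BC = 72.2 kN, N_AB = 27.3 kN.
A_AB = 309 mm².
A_BC = 380.2 mm².
A_CD = 320.4 mm².
A_DE = 198.6 mm².
δ_AB = 27300·612/(309·102000) = 0.5301 mm
δ_BC = 72200·245/(380.2·102000) = 0.4561 mm
δ_CD = 35100·579/(320.4·102000) = 0.6218 mm
δ_DE = 13500·868/(198.6·102000) = 0.5786 mm
δ = Σδ_i = 2.187 mm.

2.19 mm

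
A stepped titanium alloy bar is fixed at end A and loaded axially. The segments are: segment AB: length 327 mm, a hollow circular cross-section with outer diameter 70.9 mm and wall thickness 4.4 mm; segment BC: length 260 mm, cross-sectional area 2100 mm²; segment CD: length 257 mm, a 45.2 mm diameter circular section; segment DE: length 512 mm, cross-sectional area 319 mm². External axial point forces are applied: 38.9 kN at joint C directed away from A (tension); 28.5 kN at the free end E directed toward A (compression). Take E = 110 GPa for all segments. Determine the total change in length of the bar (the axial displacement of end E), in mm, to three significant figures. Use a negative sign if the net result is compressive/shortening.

Internal axial forces (sectioning from the free end, tension +): N_DE = -28.5 kN, N_CD = -28.5 kN, N_BC = 10.4 kN, N_AB = 10.4 kN.
A_AB = 919.2 mm².
A_CD = 1605 mm².
δ_AB = 10400·327/(919.2·110000) = 0.03363 mm
δ_BC = 10400·260/(2100·110000) = 0.01171 mm
δ_CD = -28500·257/(1605·110000) = -0.0415 mm
δ_DE = -28500·512/(319·110000) = -0.4158 mm
δ = Σδ_i = -0.412 mm.

-0.412 mm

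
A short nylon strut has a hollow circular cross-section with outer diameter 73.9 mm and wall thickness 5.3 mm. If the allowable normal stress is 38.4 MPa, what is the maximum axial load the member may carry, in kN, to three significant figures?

A = 1142 mm².
P_max = σ_allow · A = 38.4 · 1142 = 43860 N = 43.86 kN.

43.9 kN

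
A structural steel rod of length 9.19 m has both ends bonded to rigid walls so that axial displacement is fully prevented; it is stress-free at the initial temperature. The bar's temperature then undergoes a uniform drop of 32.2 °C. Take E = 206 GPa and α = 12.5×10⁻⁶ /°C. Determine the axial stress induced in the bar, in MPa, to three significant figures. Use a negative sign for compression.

82.9 MPa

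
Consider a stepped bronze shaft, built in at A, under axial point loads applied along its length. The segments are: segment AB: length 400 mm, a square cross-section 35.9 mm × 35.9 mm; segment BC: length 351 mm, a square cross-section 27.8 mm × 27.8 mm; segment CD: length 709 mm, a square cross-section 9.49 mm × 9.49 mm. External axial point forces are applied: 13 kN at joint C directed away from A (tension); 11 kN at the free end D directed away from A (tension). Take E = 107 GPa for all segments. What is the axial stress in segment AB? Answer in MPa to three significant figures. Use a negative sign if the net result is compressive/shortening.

Internal axial forces (sectioning from the free end, tension +): N_CD = 11 kN, N_BC = 24 kN, N_AB = 24 kN.
A_AB = 1289 mm².
σ_AB = N_AB/A_AB = 24000/1289 = 18.62 MPa.

18.6 MPa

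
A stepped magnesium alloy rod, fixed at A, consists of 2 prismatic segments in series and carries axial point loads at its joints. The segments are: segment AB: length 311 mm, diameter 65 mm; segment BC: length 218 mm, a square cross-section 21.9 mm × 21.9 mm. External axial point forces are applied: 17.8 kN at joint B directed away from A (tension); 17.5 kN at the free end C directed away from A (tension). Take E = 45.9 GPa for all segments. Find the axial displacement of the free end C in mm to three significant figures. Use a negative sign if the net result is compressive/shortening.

0.245 mm

Internal axial forces (sectioning from the free end, tension +): N_BC = 17.5 kN, N_AB = 35.3 kN.
A_AB = 3318 mm².
A_BC = 479.6 mm².
δ_AB = 35300·311/(3318·45900) = 0.07208 mm
δ_BC = 17500·218/(479.6·45900) = 0.1733 mm
δ = Σδ_i = 0.2454 mm.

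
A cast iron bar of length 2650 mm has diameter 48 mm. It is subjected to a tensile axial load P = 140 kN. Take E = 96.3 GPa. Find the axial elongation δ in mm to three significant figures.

2.13 mm

A = 1810 mm².
δ_mech = NL/(AE) = 140000·2650/(1810·96300) = 2.129 mm.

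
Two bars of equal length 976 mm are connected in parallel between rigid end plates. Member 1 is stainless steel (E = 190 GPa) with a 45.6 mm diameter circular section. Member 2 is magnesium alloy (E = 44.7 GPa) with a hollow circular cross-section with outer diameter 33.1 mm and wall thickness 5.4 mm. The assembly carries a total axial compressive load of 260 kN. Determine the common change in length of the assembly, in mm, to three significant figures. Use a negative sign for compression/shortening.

A_1 = 1633 mm².
A_2 = 469.9 mm².
Equal strain + equilibrium ⇒ each member carries load in proportion to AE: A₁E₁ = 310300000 N, A₂E₂ = 21010000 N, ΣAE = 331300000 N.
δ = PL/ΣAE = -260000·976/331300000 = -0.766 mm.

-0.766 mm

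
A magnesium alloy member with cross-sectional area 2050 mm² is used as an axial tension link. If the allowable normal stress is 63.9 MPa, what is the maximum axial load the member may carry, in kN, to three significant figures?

131 kN

P_max = σ_allow · A = 63.9 · 2050 = 131000 N = 131 kN.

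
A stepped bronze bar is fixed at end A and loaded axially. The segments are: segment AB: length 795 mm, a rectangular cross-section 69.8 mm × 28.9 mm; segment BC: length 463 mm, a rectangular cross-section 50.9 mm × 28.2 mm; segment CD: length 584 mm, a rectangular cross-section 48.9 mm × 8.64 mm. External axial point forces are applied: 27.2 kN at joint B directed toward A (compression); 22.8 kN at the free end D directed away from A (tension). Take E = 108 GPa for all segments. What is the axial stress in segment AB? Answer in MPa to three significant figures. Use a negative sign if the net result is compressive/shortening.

Internal axial forces (sectioning from the free end, tension +): N_CD = 22.8 kN, N_BC = 22.8 kN, N_AB = -4.4 kN.
A_AB = 2017 mm².
σ_AB = N_AB/A_AB = -4400/2017 = -2.181 MPa.

-2.18 MPa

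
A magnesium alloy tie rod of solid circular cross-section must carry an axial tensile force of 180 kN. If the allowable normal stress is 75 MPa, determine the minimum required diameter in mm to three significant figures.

55.3 mm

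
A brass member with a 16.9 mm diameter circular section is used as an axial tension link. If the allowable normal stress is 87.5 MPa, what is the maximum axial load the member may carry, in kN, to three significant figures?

A = 224.3 mm².
P_max = σ_allow · A = 87.5 · 224.3 = 19630 N = 19.63 kN.

19.6 kN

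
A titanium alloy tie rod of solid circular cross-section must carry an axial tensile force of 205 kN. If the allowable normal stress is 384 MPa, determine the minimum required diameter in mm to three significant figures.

26.1 mm

Required area A ≥ P/σ_allow = 205000/384 = 533.9 mm².
For a solid circular section, d ≥ √(4A/π) = 26.07 mm.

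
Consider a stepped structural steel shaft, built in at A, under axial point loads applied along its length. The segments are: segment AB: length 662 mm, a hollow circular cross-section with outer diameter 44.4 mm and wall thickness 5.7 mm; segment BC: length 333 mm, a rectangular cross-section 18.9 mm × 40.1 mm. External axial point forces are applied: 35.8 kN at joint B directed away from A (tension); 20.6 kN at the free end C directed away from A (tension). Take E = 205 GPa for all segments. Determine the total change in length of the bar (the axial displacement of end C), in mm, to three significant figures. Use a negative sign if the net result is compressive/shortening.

0.307 mm

Internal axial forces (sectioning from the free end, tension +): N_BC = 20.6 kN, N_AB = 56.4 kN.
A_AB = 693 mm².
A_BC = 757.9 mm².
δ_AB = 56400·662/(693·205000) = 0.2628 mm
δ_BC = 20600·333/(757.9·205000) = 0.04415 mm
δ = Σδ_i = 0.307 mm.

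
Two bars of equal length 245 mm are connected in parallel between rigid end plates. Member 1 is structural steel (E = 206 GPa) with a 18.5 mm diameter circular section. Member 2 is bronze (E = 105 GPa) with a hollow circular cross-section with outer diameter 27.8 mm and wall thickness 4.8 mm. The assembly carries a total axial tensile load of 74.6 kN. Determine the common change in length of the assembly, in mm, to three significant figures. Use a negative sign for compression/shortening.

0.199 mm

A_1 = 268.8 mm².
A_2 = 346.8 mm².
Equal strain + equilibrium ⇒ each member carries load in proportion to AE: A₁E₁ = 55370000 N, A₂E₂ = 36420000 N, ΣAE = 91790000 N.
δ = PL/ΣAE = 74600·245/91790000 = 0.1991 mm.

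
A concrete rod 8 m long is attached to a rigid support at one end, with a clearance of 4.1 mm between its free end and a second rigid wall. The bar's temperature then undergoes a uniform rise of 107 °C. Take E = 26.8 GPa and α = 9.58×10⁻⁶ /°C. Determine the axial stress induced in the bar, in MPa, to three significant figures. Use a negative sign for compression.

-13.7 MPa

Free thermal expansion αLΔT = 9.58e-6 · 8000 · 107 = 8.2 mm.
The walls engage after the gap closes; constrained expansion = 8.2 − 4.1 = 4.1 mm.
The walls impose strain ε = −(4.1)/8000 = -5.1256e-04; σ = Eε = 26800 · -5.1256e-04 = -13.74 MPa.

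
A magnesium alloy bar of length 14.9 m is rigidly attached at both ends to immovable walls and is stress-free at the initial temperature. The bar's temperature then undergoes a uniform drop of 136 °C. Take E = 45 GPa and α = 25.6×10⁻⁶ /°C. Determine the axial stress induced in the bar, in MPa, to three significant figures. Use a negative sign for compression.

157 MPa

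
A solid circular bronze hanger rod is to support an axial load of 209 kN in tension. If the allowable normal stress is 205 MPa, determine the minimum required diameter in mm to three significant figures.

Required area A ≥ P/σ_allow = 209000/205 = 1020 mm².
For a solid circular section, d ≥ √(4A/π) = 36.03 mm.

36.0 mm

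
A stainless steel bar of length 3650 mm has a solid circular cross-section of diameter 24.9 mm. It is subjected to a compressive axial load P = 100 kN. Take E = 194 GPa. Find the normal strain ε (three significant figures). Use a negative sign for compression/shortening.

-0.00106

A = 487 mm².
σ = N/A = -205.4 MPa; ε = σ/E = -205.4/194000 = -1.059e-03.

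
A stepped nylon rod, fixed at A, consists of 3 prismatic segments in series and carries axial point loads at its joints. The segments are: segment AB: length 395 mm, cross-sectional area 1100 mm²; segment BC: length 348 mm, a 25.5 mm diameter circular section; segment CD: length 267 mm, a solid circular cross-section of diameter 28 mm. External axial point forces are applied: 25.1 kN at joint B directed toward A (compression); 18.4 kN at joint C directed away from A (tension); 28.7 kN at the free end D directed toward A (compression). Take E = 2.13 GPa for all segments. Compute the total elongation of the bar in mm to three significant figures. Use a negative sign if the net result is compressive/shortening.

-15.1 mm

Internal axial forces (sectioning from the free end, tension +): N_CD = -28.7 kN, N_BC = -10.3 kN, N_AB = -35.4 kN.
A_BC = 510.7 mm².
A_CD = 615.8 mm².
δ_AB = -35400·395/(1100·2130) = -5.968 mm
δ_BC = -10300·348/(510.7·2130) = -3.295 mm
δ_CD = -28700·267/(615.8·2130) = -5.843 mm
δ = Σδ_i = -15.11 mm.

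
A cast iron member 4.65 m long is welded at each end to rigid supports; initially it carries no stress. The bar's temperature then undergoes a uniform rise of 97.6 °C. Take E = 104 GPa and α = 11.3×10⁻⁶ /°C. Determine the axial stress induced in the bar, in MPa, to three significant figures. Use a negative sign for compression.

-115 MPa

Free thermal expansion αLΔT = 11.3e-6 · 4650 · 97.6 = 5.128 mm.
The walls impose strain ε = −(5.128)/4650 = -1.1029e-03; σ = Eε = 104000 · -1.1029e-03 = -114.7 MPa.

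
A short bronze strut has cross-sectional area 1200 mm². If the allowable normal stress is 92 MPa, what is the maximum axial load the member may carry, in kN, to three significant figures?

110 kN

P_max = σ_allow · A = 92 · 1200 = 110400 N = 110.4 kN.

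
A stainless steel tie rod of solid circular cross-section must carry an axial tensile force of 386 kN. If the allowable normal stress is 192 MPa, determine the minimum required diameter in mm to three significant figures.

Required area A ≥ P/σ_allow = 386000/192 = 2010 mm².
For a solid circular section, d ≥ √(4A/π) = 50.59 mm.

50.6 mm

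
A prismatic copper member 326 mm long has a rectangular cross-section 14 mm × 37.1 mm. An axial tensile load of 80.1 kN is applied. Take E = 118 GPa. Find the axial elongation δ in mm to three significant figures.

0.426 mm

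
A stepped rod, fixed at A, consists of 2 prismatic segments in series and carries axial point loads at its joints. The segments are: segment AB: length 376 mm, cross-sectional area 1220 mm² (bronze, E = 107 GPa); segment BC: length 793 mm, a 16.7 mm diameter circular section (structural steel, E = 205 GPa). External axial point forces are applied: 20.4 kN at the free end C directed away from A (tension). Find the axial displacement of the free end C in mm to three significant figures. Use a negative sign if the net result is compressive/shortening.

Internal axial forces (sectioning from the free end, tension +): N_BC = 20.4 kN, N_AB = 20.4 kN.
A_BC = 219 mm².
δ_AB = 20400·376/(1220·107000) = 0.05876 mm
δ_BC = 20400·793/(219·205000) = 0.3603 mm
δ = Σδ_i = 0.419 mm.

0.419 mm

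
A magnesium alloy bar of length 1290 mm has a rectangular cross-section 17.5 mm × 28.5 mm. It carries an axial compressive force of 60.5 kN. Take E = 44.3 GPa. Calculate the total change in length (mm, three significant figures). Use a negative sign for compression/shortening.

-3.53 mm

A = 498.8 mm².
δ_mech = NL/(AE) = -60500·1290/(498.8·44300) = -3.532 mm.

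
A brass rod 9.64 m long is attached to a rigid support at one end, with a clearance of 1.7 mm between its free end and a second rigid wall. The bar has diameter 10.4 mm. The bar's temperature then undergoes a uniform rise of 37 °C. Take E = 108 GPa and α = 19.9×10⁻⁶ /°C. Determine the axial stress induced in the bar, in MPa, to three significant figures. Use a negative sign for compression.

-60.5 MPa

Free thermal expansion αLΔT = 19.9e-6 · 9640 · 37 = 7.098 mm.
The walls engage after the gap closes; constrained expansion = 7.098 − 1.7 = 5.398 mm.
The walls impose strain ε = −(5.398)/9640 = -5.5995e-04; σ = Eε = 108000 · -5.5995e-04 = -60.47 MPa.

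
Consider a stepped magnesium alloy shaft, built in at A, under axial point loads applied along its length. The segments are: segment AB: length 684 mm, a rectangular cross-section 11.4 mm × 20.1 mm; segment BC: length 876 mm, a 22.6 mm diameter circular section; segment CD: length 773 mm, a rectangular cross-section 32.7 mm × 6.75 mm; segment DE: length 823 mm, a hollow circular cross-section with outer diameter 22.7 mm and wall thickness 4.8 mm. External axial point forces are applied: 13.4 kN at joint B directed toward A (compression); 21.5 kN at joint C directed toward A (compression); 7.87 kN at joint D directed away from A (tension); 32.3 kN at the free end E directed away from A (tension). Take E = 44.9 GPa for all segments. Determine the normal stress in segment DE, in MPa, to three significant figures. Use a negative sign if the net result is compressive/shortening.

120 MPa

Internal axial forces (sectioning from the free end, tension +): N_DE = 32.3 kN, N_CD = 40.17 kN, N_BC = 18.67 kN, N_AB = 5.27 kN.
A_DE = 269.9 mm².
σ_DE = N_DE/A_DE = 32300/269.9 = 119.7 MPa.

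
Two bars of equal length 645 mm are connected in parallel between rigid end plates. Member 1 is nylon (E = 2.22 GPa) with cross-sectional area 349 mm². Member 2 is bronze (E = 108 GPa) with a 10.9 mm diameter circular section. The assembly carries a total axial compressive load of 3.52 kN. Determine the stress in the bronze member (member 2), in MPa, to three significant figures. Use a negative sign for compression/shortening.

-35.0 MPa

A_2 = 93.31 mm².
Equal strain + equilibrium ⇒ each member carries load in proportion to AE: A₁E₁ = 774800 N, A₂E₂ = 10080000 N, ΣAE = 10850000 N.
σ₂ = P·E₂/ΣAE = -3520·108000/10850000 = -35.03 MPa.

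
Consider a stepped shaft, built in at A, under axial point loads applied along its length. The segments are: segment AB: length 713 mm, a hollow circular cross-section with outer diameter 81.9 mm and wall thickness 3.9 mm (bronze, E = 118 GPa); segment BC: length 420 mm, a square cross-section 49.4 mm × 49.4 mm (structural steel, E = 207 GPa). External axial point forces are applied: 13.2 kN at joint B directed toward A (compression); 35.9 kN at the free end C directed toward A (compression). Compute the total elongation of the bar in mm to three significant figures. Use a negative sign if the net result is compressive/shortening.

Internal axial forces (sectioning from the free end, tension +): N_BC = -35.9 kN, N_AB = -49.1 kN.
A_AB = 955.7 mm².
A_BC = 2440 mm².
δ_AB = -49100·713/(955.7·118000) = -0.3104 mm
δ_BC = -35900·420/(2440·207000) = -0.02985 mm
δ = Σδ_i = -0.3403 mm.

-0.340 mm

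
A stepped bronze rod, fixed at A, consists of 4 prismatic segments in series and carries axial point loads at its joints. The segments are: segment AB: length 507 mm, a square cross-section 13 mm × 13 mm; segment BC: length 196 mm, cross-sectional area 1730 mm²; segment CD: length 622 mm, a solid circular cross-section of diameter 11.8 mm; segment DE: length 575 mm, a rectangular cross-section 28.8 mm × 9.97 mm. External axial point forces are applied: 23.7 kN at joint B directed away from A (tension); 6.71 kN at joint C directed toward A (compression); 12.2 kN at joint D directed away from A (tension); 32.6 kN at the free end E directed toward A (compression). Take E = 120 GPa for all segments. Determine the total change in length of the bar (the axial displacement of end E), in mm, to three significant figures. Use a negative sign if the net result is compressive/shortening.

Internal axial forces (sectioning from the free end, tension +): N_DE = -32.6 kN, N_CD = -20.4 kN, N_BC = -27.11 kN, N_AB = -3.41 kN.
A_AB = 169 mm².
A_CD = 109.4 mm².
A_DE = 287.1 mm².
δ_AB = -3410·507/(169·120000) = -0.08525 mm
δ_BC = -27110·196/(1730·120000) = -0.0256 mm
δ_CD = -20400·622/(109.4·120000) = -0.9669 mm
δ_DE = -32600·575/(287.1·120000) = -0.544 mm
δ = Σδ_i = -1.622 mm.

-1.62 mm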